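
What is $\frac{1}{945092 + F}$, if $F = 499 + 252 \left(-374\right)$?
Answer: $\frac{1}{851343} \approx 1.1746 \cdot 10^{-6}$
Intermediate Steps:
$F = -93749$ ($F = 499 - 94248 = -93749$)
$\frac{1}{945092 + F} = \frac{1}{945092 - 93749} = \frac{1}{851343}$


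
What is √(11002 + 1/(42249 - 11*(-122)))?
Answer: √20905728485153/43591 ≈ 104.89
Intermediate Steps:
√(11002 + 1/(42249 - 11*(-122))) = √(11002 + 1/(42249 + 1342)) = √(11002 + 1/43591) = √(479588183/43591) = √20905728485153/43591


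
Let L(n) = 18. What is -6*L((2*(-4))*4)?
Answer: -108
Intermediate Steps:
-6*L((2*(-4))*4) = -6*18 = -108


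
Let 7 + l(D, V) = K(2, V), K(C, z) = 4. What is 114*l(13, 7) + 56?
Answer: -286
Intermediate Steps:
l(D, V) = -3 (l(D, V) = -7 + 4 = -3)
114*l(13, 7) + 56 = 114*(-3) + 56 = -342 + 56 = -286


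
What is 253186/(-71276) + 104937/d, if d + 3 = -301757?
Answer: -20970224243/5377061440 ≈ -3.8999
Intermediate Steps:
d = -301760 (d = -3 - 301757 = -301760)
253186/(-71276) + 104937/d = 253186/(-71276) + 104937/(-301760) = 253186*(-1/71276) + 104937*(-1/301760) = -126593/35638 - 104937/301760 = -20970224243/5377061440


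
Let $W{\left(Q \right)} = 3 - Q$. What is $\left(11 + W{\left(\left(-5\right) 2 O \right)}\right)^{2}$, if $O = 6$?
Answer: $5476$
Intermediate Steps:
$\left(11 + W{\left(\left(-5\right) 2 O \right)}\right)^{2} = \left(11 - \left(-3 + \left(-5\right) 2 \cdot 6\right)\right)^{2} = \left(11 - \left(-3 - 60\right)\right)^{2} = \left(11 + \left(3 - -60\right)\right)^{2} = \left(11 + \left(3 + 60\right)\right)^{2} = \left(11 + 63\right)^{2} = 74^{2} = 5476$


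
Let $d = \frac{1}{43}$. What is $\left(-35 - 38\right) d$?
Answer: $- \frac{73}{43} \approx -1.6977$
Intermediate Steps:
$d = \frac{1}{43} \approx 0.023256$
$\left(-35 - 38\right) d = \left(-35 - 38\right) \frac{1}{43} = \left(-73\right) \frac{1}{43} = - \frac{73}{43}$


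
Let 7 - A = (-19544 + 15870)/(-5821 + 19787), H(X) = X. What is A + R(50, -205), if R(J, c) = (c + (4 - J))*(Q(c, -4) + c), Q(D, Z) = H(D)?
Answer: 718671248/6983 ≈ 1.0292e+5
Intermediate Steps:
Q(D, Z) = D
A = 50718/6983 (A = 7 - (-19544 + 15870)/(-5821 + 19787) = 7 - (-3674)/13966 = 7 - 1*(-1837/6983) = 7 + 1837/6983 = 50718/6983 ≈ 7.2631)
R(J, c) = 2*c*(4 + c - J) (R(J, c) = (c + (4 - J))*(c + c) = (4 + c - J)*(2*c) = 2*c*(4 + c - J))
A + R(50, -205) = 50718/6983 + 2*(-205)*(4 - 205 - 1*50) = 50718/6983 + 2*(-205)*(4 - 205 - 50) = 50718/6983 + 2*(-205)*(-251) = 50718/6983 + 102910 = 718671248/6983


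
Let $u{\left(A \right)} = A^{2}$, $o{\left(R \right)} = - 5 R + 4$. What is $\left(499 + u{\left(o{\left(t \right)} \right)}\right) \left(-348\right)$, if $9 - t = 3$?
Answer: $-408900$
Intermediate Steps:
$t = 6$ ($t = 9 - 3 = 6$)
$o{\left(R \right)} = 4 - 5 R$
$\left(499 + u{\left(o{\left(t \right)} \right)}\right) \left(-348\right) = \left(499 + \left(4 - 30\right)^{2}\right) \left(-348\right) = \left(499 + \left(-26\right)^{2}\right) \left(-348\right) = \left(499 + 676\right) \left(-348\right) = 1175 \left(-348\right) = -408900$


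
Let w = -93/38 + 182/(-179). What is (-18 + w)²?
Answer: 21315708001/46267204 ≈ 460.71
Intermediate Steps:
w = -23563/6802 (w = -93*1/38 + 182*(-1/179) = -93/38 - 182/179 = -23563/6802 ≈ -3.4641)
(-18 + w)² = (-18 - 23563/6802)² = (-145999/6802)² = 21315708001/46267204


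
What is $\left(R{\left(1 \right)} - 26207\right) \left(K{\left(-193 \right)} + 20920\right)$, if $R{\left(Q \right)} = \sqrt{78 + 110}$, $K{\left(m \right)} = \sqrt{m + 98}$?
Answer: $- \left(20920 + i \sqrt{95}\right) \left(26207 - 2 \sqrt{47}\right) \approx -5.4796 \cdot 10^{8} - 2.553 \cdot 10^{5} i$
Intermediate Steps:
$K{\left(m \right)} = \sqrt{98 + m}$
$R{\left(Q \right)} = 2 \sqrt{47}$ ($R{\left(Q \right)} = \sqrt{188} = 2 \sqrt{47}$)
$\left(R{\left(1 \right)} - 26207\right) \left(K{\left(-193 \right)} + 20920\right) = \left(2 \sqrt{47} - 26207\right) \left(\sqrt{98 - 193} + 20920\right) = \left(-26207 + 2 \sqrt{47}\right) \left(\sqrt{-95} + 20920\right) = \left(-26207 + 2 \sqrt{47}\right) \left(i \sqrt{95} + 20920\right) = \left(-26207 + 2 \sqrt{47}\right) \left(20920 + i \sqrt{95}\right)$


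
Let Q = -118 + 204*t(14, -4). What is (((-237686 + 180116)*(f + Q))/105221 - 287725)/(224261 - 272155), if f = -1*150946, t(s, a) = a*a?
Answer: 21765866225/5039454574 ≈ 4.3191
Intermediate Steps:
t(s, a) = a²
Q = 3146 (Q = -118 + 204*(-4)² = -118 + 204*16 = -118 + 3264 = 3146)
f = -150946
(((-237686 + 180116)*(f + Q))/105221 - 287725)/(224261 - 272155) = (((-237686 + 180116)*(-150946 + 3146))/105221 - 287725)/(224261 - 272155) = (-57570*(-147800)*(1/105221) - 287725)/(-47894) = (8508846000*(1/105221) - 287725)*(-1/47894) = (8508846000/105221 - 287725)*(-1/47894) = -21765866225/105221*(-1/47894) = 21765866225/5039454574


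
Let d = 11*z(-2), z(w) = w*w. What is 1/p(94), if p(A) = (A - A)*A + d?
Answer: 1/44 ≈ 0.022727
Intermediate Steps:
z(w) = w²
d = 44 (d = 11*(-2)² = 11*4 = 44)
p(A) = 44 (p(A) = (A - A)*A + 44 = 0*A + 44 = 0 + 44 = 44)
1/p(94) = 1/44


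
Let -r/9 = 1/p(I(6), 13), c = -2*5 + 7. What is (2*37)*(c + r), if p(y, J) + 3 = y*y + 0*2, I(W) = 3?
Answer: -333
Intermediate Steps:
p(y, J) = -3 + y**2 (p(y, J) = -3 + (y*y + 0*2) = -3 + (y**2 + 0) = -3 + y**2)
c = -3 (c = -10 + 7 = -3)
r = -3/2 (r = -9/(-3 + 3**2) = -9/(-3 + 9) = -9/6 = -9*1/6 = -3/2 ≈ -1.5000)
(2*37)*(c + r) = (2*37)*(-3 - 3/2) = 74*(-9/2) = -333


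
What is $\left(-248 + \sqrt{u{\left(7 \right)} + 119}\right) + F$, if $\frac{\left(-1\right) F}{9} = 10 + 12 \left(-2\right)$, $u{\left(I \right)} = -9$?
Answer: $-122 + \sqrt{110} \approx -111.51$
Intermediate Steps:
$F = 126$ ($F = - 9 \left(10 + 12 \left(-2\right)\right) = - 9 \left(10 - 24\right) = \left(-9\right) \left(-14\right) = 126$)
$\left(-248 + \sqrt{u{\left(7 \right)} + 119}\right) + F = \left(-248 + \sqrt{-9 + 119}\right) + 126 = \left(-248 + \sqrt{110}\right) + 126 = -122 + \sqrt{110}$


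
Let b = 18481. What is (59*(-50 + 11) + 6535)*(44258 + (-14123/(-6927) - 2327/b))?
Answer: 23990100287745920/128017887 ≈ 1.8740e+8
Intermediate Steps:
(59*(-50 + 11) + 6535)*(44258 + (-14123/(-6927) - 2327/b)) = (59*(-50 + 11) + 6535)*(44258 + (-14123/(-6927) - 2327/18481)) = (59*(-39) + 6535)*(44258 + (-14123*(-1/6927) - 2327*1/18481)) = (-2301 + 6535)*(44258 + (14123/6927 - 2327/18481)) = 4234*(44258 + 244888034/128017887) = 4234*(5666060530880/128017887) = 23990100287745920/128017887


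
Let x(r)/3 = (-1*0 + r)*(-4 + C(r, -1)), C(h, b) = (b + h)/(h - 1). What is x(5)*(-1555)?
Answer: 69975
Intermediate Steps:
C(h, b) = (b + h)/(-1 + h)
x(r) = -9*r (x(r) = 3*((-1*0 + r)*(-4 + (-1 + r)/(-1 + r))) = 3*((0 + r)*(-4 + 1)) = 3*(r*(-3)) = 3*(-3*r) = -9*r)
x(5)*(-1555) = -9*5*(-1555) = -45*(-1555) = 69975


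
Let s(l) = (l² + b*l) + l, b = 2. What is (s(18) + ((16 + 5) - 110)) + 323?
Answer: 612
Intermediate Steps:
s(l) = l² + 3*l (s(l) = (l² + 2*l) + l = l² + 3*l)
(s(18) + ((16 + 5) - 110)) + 323 = (18*(3 + 18) + ((16 + 5) - 110)) + 323 = (18*21 + (21 - 110)) + 323 = (378 - 89) + 323 = 289 + 323 = 612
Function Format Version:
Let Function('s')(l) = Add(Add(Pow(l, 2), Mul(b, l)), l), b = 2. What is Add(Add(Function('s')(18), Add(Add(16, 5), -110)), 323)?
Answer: 612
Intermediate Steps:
Function('s')(l) = Add(Pow(l, 2), Mul(3, l)) (Function('s')(l) = Add(Add(Pow(l, 2), Mul(2, l)), l) = Add(Pow(l, 2), Mul(3, l)))
Add(Add(Function('s')(18), Add(Add(16, 5), -110)), 323) = Add(Add(Mul(18, Add(3, 18)), Add(Add(16, 5), -110)), 323) = Add(Add(Mul(18, 21), Add(21, -110)), 323) = Add(Add(378, -89), 323) = Add(289, 323) = 612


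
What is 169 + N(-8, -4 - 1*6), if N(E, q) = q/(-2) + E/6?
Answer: 518/3 ≈ 172.67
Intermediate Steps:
N(E, q) = -q/2 + E/6 (N(E, q) = q*(-½) + E*(⅙) = -q/2 + E/6)
169 + N(-8, -4 - 1*6) = 169 + (-(-4 - 1*6)/2 + (⅙)*(-8)) = 169 + (-(-4 - 6)/2 - 4/3) = 169 + (-½*(-10) - 4/3) = 169 + (5 - 4/3) = 169 + 11/3 = 518/3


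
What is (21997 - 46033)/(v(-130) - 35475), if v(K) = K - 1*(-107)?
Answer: 12018/17749 ≈ 0.67711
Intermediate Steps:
v(K) = 107 + K (v(K) = K + 107 = 107 + K)
(21997 - 46033)/(v(-130) - 35475) = (21997 - 46033)/((107 - 130) - 35475) = -24036/(-23 - 35475) = -24036/(-35498) = -24036*(-1/35498) = 12018/17749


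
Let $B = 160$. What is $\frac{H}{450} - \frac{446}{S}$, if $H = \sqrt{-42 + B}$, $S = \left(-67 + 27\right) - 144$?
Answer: $\frac{223}{92} + \frac{\sqrt{118}}{450} \approx 2.4481$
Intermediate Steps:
$S = -184$ ($S = -40 - 144 = -184$)
$H = \sqrt{118}$ ($H = \sqrt{-42 + 160} = \sqrt{118} \approx 10.863$)
$\frac{H}{450} - \frac{446}{S} = \frac{\sqrt{118}}{450} - \frac{446}{-184} = \sqrt{118} \cdot \frac{1}{450} - - \frac{223}{92} = \frac{\sqrt{118}}{450} + \frac{223}{92} = \frac{223}{92} + \frac{\sqrt{118}}{450}$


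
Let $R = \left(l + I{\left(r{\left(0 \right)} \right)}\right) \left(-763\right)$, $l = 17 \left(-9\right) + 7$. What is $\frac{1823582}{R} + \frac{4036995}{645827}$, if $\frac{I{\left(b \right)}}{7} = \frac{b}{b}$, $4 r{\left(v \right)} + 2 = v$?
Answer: $\frac{229410010147}{9784924877} \approx 23.445$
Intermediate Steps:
$r{\left(v \right)} = - \frac{1}{2} + \frac{v}{4}$
$I{\left(b \right)} = 7$ ($I{\left(b \right)} = 7 \frac{b}{b} = 7 \cdot 1 = 7$)
$l = -146$ ($l = -153 + 7 = -146$)
$R = 106057$ ($R = \left(-146 + 7\right) \left(-763\right) = \left(-139\right) \left(-763\right) = 106057$)
$\frac{1823582}{R} + \frac{4036995}{645827} = \frac{1823582}{106057} + \frac{4036995}{645827} = \frac{229410010147}{9784924877}$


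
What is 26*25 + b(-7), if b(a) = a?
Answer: 643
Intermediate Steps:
26*25 + b(-7) = 26*25 - 7 = 650 - 7 = 643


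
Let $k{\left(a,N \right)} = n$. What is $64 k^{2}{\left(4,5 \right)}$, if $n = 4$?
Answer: $1024$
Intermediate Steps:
$k{\left(a,N \right)} = 4$
$64 k^{2}{\left(4,5 \right)} = 64 \cdot 4^{2} = 64 \cdot 16 = 1024$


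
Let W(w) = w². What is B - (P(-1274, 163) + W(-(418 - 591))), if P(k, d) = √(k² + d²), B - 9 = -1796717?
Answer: -1826637 - 37*√1205 ≈ -1.8279e+6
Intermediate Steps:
B = -1796708 (B = 9 - 1796717 = -1796708)
P(k, d) = √(d² + k²)
B - (P(-1274, 163) + W(-(418 - 591))) = -1796708 - (√(163² + (-1274)²) + (-(418 - 591))²) = -1796708 - (√(26569 + 1623076) + (-1*(-173))²) = -1796708 - (√1649645 + 173²) = -1796708 - (37*√1205 + 29929) = -1796708 - (29929 + 37*√1205) = -1796708 + (-29929 - 37*√1205) = -1826637 - 37*√1205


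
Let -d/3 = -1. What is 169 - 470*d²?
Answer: -4061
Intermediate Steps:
d = 3 (d = -3*(-1) = 3)
169 - 470*d² = 169 - 470*3² = 169 - 470*9 = 169 - 4230 = -4061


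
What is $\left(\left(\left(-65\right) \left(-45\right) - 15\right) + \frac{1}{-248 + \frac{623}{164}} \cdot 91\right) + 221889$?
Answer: $\frac{9002960227}{40049} \approx 2.248 \cdot 10^{5}$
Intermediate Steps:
$\left(\left(\left(-65\right) \left(-45\right) - 15\right) + \frac{1}{-248 + \frac{623}{164}} \cdot 91\right) + 221889 = \left(\left(2925 - 15\right) + \frac{1}{-248 + 623 \cdot \frac{1}{164}} \cdot 91\right) + 221889 = \left(2910 + \frac{1}{-248 + \frac{623}{164}} \cdot 91\right) + 221889 = \left(2910 + \frac{1}{- \frac{40049}{164}} \cdot 91\right) + 221889 = \left(2910 - \frac{14924}{40049}\right) + 221889 = \frac{116527666}{40049} + 221889 = \frac{9002960227}{40049}$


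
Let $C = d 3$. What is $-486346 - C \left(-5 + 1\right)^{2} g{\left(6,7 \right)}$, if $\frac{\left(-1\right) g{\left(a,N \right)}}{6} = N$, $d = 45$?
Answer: $-395626$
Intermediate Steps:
$g{\left(a,N \right)} = - 6 N$
$C = 135$ ($C = 45 \cdot 3 = 135$)
$-486346 - C \left(-5 + 1\right)^{2} g{\left(6,7 \right)} = -486346 - 135 \left(-5 + 1\right)^{2} \left(\left(-6\right) 7\right) = -486346 - 135 \left(-4\right)^{2} \left(-42\right) = -486346 - 135 \cdot 16 \left(-42\right) = -486346 - 2160 \left(-42\right) = -486346 - -90720 = -486346 + 90720 = -395626$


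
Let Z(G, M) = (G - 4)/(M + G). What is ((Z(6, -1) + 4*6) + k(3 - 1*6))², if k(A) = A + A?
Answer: 8464/25 ≈ 338.56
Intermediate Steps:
Z(G, M) = (-4 + G)/(G + M)
k(A) = 2*A
((Z(6, -1) + 4*6) + k(3 - 1*6))² = (((-4 + 6)/(6 - 1) + 4*6) + 2*(3 - 1*6))² = ((2/5 + 24) + 2*(3 - 6))² = (((⅕)*2 + 24) + 2*(-3))² = ((⅖ + 24) - 6)² = (122/5 - 6)² = (92/5)² = 8464/25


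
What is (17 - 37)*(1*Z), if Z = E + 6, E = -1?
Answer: -100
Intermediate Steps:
Z = 5 (Z = -1 + 6 = 5)
(17 - 37)*(1*Z) = (17 - 37)*(1*5) = -20*5 = -100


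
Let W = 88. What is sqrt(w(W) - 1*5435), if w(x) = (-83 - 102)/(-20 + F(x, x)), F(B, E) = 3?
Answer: I*sqrt(1567570)/17 ≈ 73.649*I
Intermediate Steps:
w(x) = 185/17 (w(x) = (-83 - 102)/(-20 + 3) = -185/(-17) = -185*(-1/17) = 185/17)
sqrt(w(W) - 1*5435) = sqrt(185/17 - 1*5435) = sqrt(185/17 - 5435) = sqrt(-92210/17) = I*sqrt(1567570)/17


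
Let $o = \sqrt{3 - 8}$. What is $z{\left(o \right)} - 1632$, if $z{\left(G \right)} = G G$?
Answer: $-1637$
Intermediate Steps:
$o = i \sqrt{5}$ ($o = \sqrt{-5} = i \sqrt{5} \approx 2.2361 i$)
$z{\left(G \right)} = G^{2}$
$z{\left(o \right)} - 1632 = \left(i \sqrt{5}\right)^{2} - 1632 = -5 - 1632 = -1637$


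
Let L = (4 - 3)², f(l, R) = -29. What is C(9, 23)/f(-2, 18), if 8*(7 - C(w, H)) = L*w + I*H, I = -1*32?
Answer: -27/8 ≈ -3.3750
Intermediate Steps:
L = 1 (L = 1² = 1)
I = -32
C(w, H) = 7 + 4*H - w/8 (C(w, H) = 7 - (1*w - 32*H)/8 = 7 - (w - 32*H)/8 = 7 + (4*H - w/8) = 7 + 4*H - w/8)
C(9, 23)/f(-2, 18) = (7 + 4*23 - ⅛*9)/(-29) = (7 + 92 - 9/8)*(-1/29) = (783/8)*(-1/29) = -27/8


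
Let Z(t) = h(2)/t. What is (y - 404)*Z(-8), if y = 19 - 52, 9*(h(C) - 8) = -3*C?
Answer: 4807/12 ≈ 400.58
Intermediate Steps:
h(C) = 8 - C/3 (h(C) = 8 + (-3*C)/9 = 8 - C/3)
Z(t) = 22/(3*t) (Z(t) = (8 - ⅓*2)/t = (8 - ⅔)/t = 22/(3*t))
y = -33
(y - 404)*Z(-8) = (-33 - 404)*((22/3)/(-8)) = -9614*(-1)/(3*8) = -437*(-11/12) = 4807/12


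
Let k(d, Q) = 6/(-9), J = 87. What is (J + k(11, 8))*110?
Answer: 28490/3 ≈ 9496.7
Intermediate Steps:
k(d, Q) = -⅔ (k(d, Q) = 6*(-⅑) = -⅔)
(J + k(11, 8))*110 = (87 - ⅔)*110 = (259/3)*110 = 28490/3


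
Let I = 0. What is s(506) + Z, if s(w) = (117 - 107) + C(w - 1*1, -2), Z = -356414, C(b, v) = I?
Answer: -356404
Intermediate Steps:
C(b, v) = 0
s(w) = 10 (s(w) = (117 - 107) + 0 = 10 + 0 = 10)
s(506) + Z = 10 - 356414 = -356404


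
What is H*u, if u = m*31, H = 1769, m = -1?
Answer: -54839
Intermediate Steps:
u = -31 (u = -1*31 = -31)
H*u = 1769*(-31) = -54839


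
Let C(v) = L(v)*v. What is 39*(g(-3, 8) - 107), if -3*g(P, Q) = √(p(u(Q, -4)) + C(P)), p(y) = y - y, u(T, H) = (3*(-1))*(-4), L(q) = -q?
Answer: -4173 - 39*I ≈ -4173.0 - 39.0*I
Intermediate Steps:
u(T, H) = 12 (u(T, H) = -3*(-4) = 12)
C(v) = -v² (C(v) = (-v)*v = -v²)
p(y) = 0
g(P, Q) = -√(-P²)/3 (g(P, Q) = -√(0 - P²)/3 = -√(-P²)/3)
39*(g(-3, 8) - 107) = 39*(-3*I/3 - 107) = 39*(-I - 107) = 39*(-107 - I) = -4173 - 39*I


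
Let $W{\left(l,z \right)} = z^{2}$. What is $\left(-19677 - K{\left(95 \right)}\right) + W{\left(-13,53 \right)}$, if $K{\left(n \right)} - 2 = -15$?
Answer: $-16855$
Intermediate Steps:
$K{\left(n \right)} = -13$ ($K{\left(n \right)} = 2 - 15 = -13$)
$\left(-19677 - K{\left(95 \right)}\right) + W{\left(-13,53 \right)} = \left(-19677 - -13\right) + 53^{2} = \left(-19677 + 13\right) + 2809 = -19664 + 2809 = -16855$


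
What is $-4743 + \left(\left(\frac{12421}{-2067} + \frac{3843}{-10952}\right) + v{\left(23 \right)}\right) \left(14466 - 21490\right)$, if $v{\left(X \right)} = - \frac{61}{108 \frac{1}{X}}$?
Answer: $\frac{3340756595533}{25467507} \approx 1.3118 \cdot 10^{5}$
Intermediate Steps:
$v{\left(X \right)} = - \frac{61 X}{108}$ ($v{\left(X \right)} = - 61 \frac{X}{108} = - \frac{61 X}{108}$)
$-4743 + \left(\left(\frac{12421}{-2067} + \frac{3843}{-10952}\right) + v{\left(23 \right)}\right) \left(14466 - 21490\right) = -4743 + \left(\left(\frac{12421}{-2067} + \frac{3843}{-10952}\right) - \frac{1403}{108}\right) \left(14466 - 21490\right) = -4743 + \left(\left(12421 \left(- \frac{1}{2067}\right) + 3843 \left(- \frac{1}{10952}\right)\right) - \frac{1403}{108}\right) \left(-7024\right) = -4743 + \left(\left(- \frac{12421}{2067} - \frac{3843}{10952}\right) - \frac{1403}{108}\right) \left(-7024\right) = -4743 + \left(- \frac{143978273}{22637784} - \frac{1403}{108}\right) \left(-7024\right) = -4743 - - \frac{3461548981234}{25467507} = -4743 + \frac{3461548981234}{25467507} = \frac{3340756595533}{25467507}$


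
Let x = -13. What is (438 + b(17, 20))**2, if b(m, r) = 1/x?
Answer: 32410249/169 ≈ 1.9178e+5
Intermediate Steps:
b(m, r) = -1/13 (b(m, r) = 1/(-13) = -1/13)
(438 + b(17, 20))**2 = (438 - 1/13)**2 = (5693/13)**2 = 32410249/169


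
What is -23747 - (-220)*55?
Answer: -11647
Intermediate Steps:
-23747 - (-220)*55 = -23747 - 1*(-12100) = -23747 + 12100 = -11647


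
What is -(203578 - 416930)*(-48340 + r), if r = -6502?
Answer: -11700650384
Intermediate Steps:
-(203578 - 416930)*(-48340 + r) = -(203578 - 416930)*(-48340 - 6502) = -(-213352)*(-54842) = -1*11700650384 = -11700650384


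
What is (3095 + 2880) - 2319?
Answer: 3656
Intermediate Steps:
(3095 + 2880) - 2319 = 5975 - 2319 = 3656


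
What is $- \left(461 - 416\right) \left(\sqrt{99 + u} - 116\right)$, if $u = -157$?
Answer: $5220 - 45 i \sqrt{58} \approx 5220.0 - 342.71 i$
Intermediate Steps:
$- \left(461 - 416\right) \left(\sqrt{99 + u} - 116\right) = - \left(461 - 416\right) \left(\sqrt{99 - 157} - 116\right) = - 45 \left(\sqrt{-58} - 116\right) = - 45 \left(i \sqrt{58} - 116\right) = - 45 \left(-116 + i \sqrt{58}\right) = - (-5220 + 45 i \sqrt{58}) = 5220 - 45 i \sqrt{58}$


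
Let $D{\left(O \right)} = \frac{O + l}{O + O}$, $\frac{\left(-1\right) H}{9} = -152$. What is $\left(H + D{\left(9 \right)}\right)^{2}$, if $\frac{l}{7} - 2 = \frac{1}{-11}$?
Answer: $\frac{2041684225}{1089} \approx 1.8748 \cdot 10^{6}$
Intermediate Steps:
$l = \frac{147}{11}$ ($l = 14 + \frac{7}{-11} = 14 + 7 \left(- \frac{1}{11}\right) = 14 - \frac{7}{11} = \frac{147}{11} \approx 13.364$)
$H = 1368$ ($H = \left(-9\right) \left(-152\right) = 1368$)
$D{\left(O \right)} = \frac{\frac{147}{11} + O}{2 O}$ ($D{\left(O \right)} = \frac{O + \frac{147}{11}}{O + O} = \frac{\frac{147}{11} + O}{2 O}$)
$\left(H + D{\left(9 \right)}\right)^{2} = \left(1368 + \frac{147 + 11 \cdot 9}{22 \cdot 9}\right)^{2} = \left(1368 + \frac{1}{22} \cdot \frac{1}{9} \left(147 + 99\right)\right)^{2} = \left(1368 + \frac{1}{22} \cdot \frac{1}{9} \cdot 246\right)^{2} = \left(1368 + \frac{41}{33}\right)^{2} = \left(\frac{45185}{33}\right)^{2} = \frac{2041684225}{1089}$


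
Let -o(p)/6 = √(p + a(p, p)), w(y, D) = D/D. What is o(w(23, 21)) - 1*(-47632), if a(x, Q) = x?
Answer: 47632 - 6*√2 ≈ 47624.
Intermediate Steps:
w(y, D) = 1
o(p) = -6*√2*√p (o(p) = -6*√(p + p) = -6*√2*√p)
o(w(23, 21)) - 1*(-47632) = -6*√2*√1 - 1*(-47632) = -6*√2*1 + 47632 = -6*√2 + 47632 = 47632 - 6*√2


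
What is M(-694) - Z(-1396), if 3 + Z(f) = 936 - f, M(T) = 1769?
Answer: -560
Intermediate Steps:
Z(f) = 933 - f (Z(f) = -3 + (936 - f) = 933 - f)
M(-694) - Z(-1396) = 1769 - (933 - 1*(-1396)) = 1769 - (933 + 1396) = 1769 - 1*2329 = 1769 - 2329 = -560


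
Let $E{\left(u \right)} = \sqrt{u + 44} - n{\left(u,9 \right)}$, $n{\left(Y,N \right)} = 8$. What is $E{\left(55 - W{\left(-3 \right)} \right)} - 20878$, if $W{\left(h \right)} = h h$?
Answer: $-20886 + 3 \sqrt{10} \approx -20877.0$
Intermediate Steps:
$W{\left(h \right)} = h^{2}$
$E{\left(u \right)} = -8 + \sqrt{44 + u}$ ($E{\left(u \right)} = \sqrt{u + 44} - 8 = \sqrt{44 + u} - 8 = -8 + \sqrt{44 + u}$)
$E{\left(55 - W{\left(-3 \right)} \right)} - 20878 = \left(-8 + \sqrt{44 + \left(55 - \left(-3\right)^{2}\right)}\right) - 20878 = \left(-8 + \sqrt{44 + \left(55 - 9\right)}\right) - 20878 = \left(-8 + \sqrt{44 + 46}\right) - 20878 = \left(-8 + \sqrt{90}\right) - 20878 = \left(-8 + 3 \sqrt{10}\right) - 20878 = -20886 + 3 \sqrt{10}$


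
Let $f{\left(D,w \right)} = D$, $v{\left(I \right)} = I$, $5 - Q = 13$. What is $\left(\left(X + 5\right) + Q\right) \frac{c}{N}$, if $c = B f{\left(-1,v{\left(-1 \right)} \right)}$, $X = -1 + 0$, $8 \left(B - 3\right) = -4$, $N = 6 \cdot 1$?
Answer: $\frac{5}{3} \approx 1.6667$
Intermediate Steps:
$Q = -8$ ($Q = 5 - 13 = -8$)
$N = 6$
$B = \frac{5}{2}$ ($B = 3 + \frac{1}{8} \left(-4\right) = 3 - \frac{1}{2} = \frac{5}{2} \approx 2.5$)
$X = -1$
$c = - \frac{5}{2}$ ($c = \frac{5}{2} \left(-1\right) = - \frac{5}{2} \approx -2.5$)
$\left(\left(X + 5\right) + Q\right) \frac{c}{N} = \left(\left(-1 + 5\right) - 8\right) \left(- \frac{5}{2 \cdot 6}\right) = \left(4 - 8\right) \left(\left(- \frac{5}{2}\right) \frac{1}{6}\right) = \left(-4\right) \left(- \frac{5}{12}\right) = \frac{5}{3}$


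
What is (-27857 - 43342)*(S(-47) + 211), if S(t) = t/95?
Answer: -1423837602/95 ≈ -1.4988e+7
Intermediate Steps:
S(t) = t/95 (S(t) = t*(1/95) = t/95)
(-27857 - 43342)*(S(-47) + 211) = (-27857 - 43342)*((1/95)*(-47) + 211) = -71199*(-47/95 + 211) = -71199*19998/95 = -1423837602/95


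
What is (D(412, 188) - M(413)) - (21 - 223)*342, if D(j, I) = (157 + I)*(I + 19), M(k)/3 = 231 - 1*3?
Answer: 139815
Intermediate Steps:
M(k) = 684 (M(k) = 3*(231 - 1*3) = 3*(231 - 3) = 3*228 = 684)
D(j, I) = (19 + I)*(157 + I) (D(j, I) = (157 + I)*(19 + I) = (19 + I)*(157 + I))
(D(412, 188) - M(413)) - (21 - 223)*342 = ((2983 + 188² + 176*188) - 1*684) - (21 - 223)*342 = ((2983 + 35344 + 33088) - 684) - (-202)*342 = (71415 - 684) - 1*(-69084) = 70731 + 69084 = 139815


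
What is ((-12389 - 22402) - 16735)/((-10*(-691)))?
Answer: -25763/3455 ≈ -7.4567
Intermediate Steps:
((-12389 - 22402) - 16735)/((-10*(-691))) = (-34791 - 16735)/6910 = -51526*1/6910 = -25763/3455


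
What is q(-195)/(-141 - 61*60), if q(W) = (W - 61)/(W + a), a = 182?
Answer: -256/49413 ≈ -0.0051808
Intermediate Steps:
q(W) = (-61 + W)/(182 + W) (q(W) = (W - 61)/(W + 182) = (-61 + W)/(182 + W))
q(-195)/(-141 - 61*60) = ((-61 - 195)/(182 - 195))/(-141 - 61*60) = (-256/(-13))/(-141 - 3660) = -1/13*(-256)/(-3801) = (256/13)*(-1/3801) = -256/49413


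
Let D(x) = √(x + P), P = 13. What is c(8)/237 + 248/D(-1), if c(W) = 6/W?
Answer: 1/316 + 124*√3/3 ≈ 71.595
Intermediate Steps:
D(x) = √(13 + x) (D(x) = √(x + 13) = √(13 + x))
c(8)/237 + 248/D(-1) = (6/8)/237 + 248/(√(13 - 1)) = (6*(⅛))*(1/237) + 248/(√12) = (¾)*(1/237) + 248/((2*√3)) = 1/316 + 248*(√3/6) = 1/316 + 124*√3/3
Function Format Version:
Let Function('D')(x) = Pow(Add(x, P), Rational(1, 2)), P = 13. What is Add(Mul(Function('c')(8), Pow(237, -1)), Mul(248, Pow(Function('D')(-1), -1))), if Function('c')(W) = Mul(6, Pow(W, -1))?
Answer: Add(Rational(1, 316), Mul(Rational(124, 3), Pow(3, Rational(1, 2)))) ≈ 71.595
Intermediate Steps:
Function('D')(x) = Pow(Add(13, x), Rational(1, 2)) (Function('D')(x) = Pow(Add(x, 13), Rational(1, 2)) = Pow(Add(13, x), Rational(1, 2)))
Add(Mul(Function('c')(8), Pow(237, -1)), Mul(248, Pow(Function('D')(-1), -1))) = Add(Mul(Mul(6, Pow(8, -1)), Pow(237, -1)), Mul(248, Pow(Pow(Add(13, -1), Rational(1, 2)), -1))) = Add(Mul(Mul(6, Rational(1, 8)), Rational(1, 237)), Mul(248, Pow(Pow(12, Rational(1, 2)), -1))) = Add(Mul(Rational(3, 4), Rational(1, 237)), Mul(248, Pow(Mul(2, Pow(3, Rational(1, 2))), -1))) = Add(Rational(1, 316), Mul(248, Mul(Rational(1, 6), Pow(3, Rational(1, 2))))) = Add(Rational(1, 316), Mul(Rational(124, 3), Pow(3, Rational(1, 2))))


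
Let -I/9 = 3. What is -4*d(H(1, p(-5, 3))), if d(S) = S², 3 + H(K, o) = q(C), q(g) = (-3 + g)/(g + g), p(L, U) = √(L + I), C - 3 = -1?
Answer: -169/4 ≈ -42.250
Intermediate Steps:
I = -27 (I = -9*3 = -27)
C = 2 (C = 3 - 1 = 2)
p(L, U) = √(-27 + L) (p(L, U) = √(L - 27) = √(-27 + L))
q(g) = (-3 + g)/(2*g) (q(g) = (-3 + g)/((2*g)) = (-3 + g)*(1/(2*g)) = (-3 + g)/(2*g))
H(K, o) = -13/4 (H(K, o) = -3 + (½)*(-3 + 2)/2 = -3 + (½)*(½)*(-1) = -3 - ¼ = -13/4)
-4*d(H(1, p(-5, 3))) = -4*(-13/4)² = -4*169/16 = -169/4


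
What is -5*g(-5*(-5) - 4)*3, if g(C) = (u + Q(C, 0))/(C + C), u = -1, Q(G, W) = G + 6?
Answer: -65/7 ≈ -9.2857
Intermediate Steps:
Q(G, W) = 6 + G
g(C) = (5 + C)/(2*C) (g(C) = (-1 + (6 + C))/(C + C) = (5 + C)/((2*C)) = (5 + C)*(1/(2*C)) = (5 + C)/(2*C))
-5*g(-5*(-5) - 4)*3 = -5*(5 + (-5*(-5) - 4))/(2*(-5*(-5) - 4))*3 = -5*(5 + (25 - 4))/(2*(25 - 4))*3 = -5*(5 + 21)/(2*21)*3 = -5*26/(2*21)*3 = -5*13/21*3 = -65/21*3 = -65/7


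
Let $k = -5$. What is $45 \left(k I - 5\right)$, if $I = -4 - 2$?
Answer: $1125$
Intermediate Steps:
$I = -6$
$45 \left(k I - 5\right) = 45 \left(\left(-5\right) \left(-6\right) - 5\right) = 45 \left(30 - 5\right) = 45 \cdot 25 = 1125$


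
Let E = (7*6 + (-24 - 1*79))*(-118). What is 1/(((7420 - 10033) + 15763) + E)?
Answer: 1/20348 ≈ 4.9145e-5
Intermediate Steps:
E = 7198 (E = (42 + (-24 - 79))*(-118) = (42 - 103)*(-118) = -61*(-118) = 7198)
1/(((7420 - 10033) + 15763) + E) = 1/(((7420 - 10033) + 15763) + 7198) = 1/((-2613 + 15763) + 7198) = 1/(13150 + 7198) = 1/20348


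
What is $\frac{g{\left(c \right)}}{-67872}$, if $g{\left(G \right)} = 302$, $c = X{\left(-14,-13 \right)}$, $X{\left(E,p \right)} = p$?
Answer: $- \frac{151}{33936} \approx -0.0044496$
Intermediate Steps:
$c = -13$
$\frac{g{\left(c \right)}}{-67872} = \frac{302}{-67872} = 302 \left(- \frac{1}{67872}\right) = - \frac{151}{33936}$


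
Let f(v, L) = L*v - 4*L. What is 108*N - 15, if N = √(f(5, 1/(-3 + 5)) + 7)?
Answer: -15 + 54*√30 ≈ 280.77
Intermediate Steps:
f(v, L) = -4*L + L*v
N = √30/2 (N = √((-4 + 5)/(-3 + 5) + 7) = √(1/2 + 7) = √((½)*1 + 7) = √(½ + 7) = √(15/2) = √30/2 ≈ 2.7386)
108*N - 15 = 108*(√30/2) - 15 = 54*√30 - 15 = -15 + 54*√30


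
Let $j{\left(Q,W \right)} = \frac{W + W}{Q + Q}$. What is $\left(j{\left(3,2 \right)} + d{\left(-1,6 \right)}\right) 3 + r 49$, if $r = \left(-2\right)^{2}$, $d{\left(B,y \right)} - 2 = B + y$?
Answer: $219$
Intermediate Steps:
$d{\left(B,y \right)} = 2 + B + y$ ($d{\left(B,y \right)} = 2 + \left(B + y\right) = 2 + B + y$)
$r = 4$
$j{\left(Q,W \right)} = \frac{W}{Q}$ ($j{\left(Q,W \right)} = \frac{2 W}{2 Q} = 2 W \frac{1}{2 Q} = \frac{W}{Q}$)
$\left(j{\left(3,2 \right)} + d{\left(-1,6 \right)}\right) 3 + r 49 = \left(\frac{2}{3} + \left(2 - 1 + 6\right)\right) 3 + 4 \cdot 49 = \left(2 \cdot \frac{1}{3} + 7\right) 3 + 196 = \left(\frac{2}{3} + 7\right) 3 + 196 = \frac{23}{3} \cdot 3 + 196 = 23 + 196 = 219$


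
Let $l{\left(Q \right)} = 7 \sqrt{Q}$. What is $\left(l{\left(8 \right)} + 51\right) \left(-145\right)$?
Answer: $-7395 - 2030 \sqrt{2} \approx -10266.0$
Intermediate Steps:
$\left(l{\left(8 \right)} + 51\right) \left(-145\right) = \left(7 \sqrt{8} + 51\right) \left(-145\right) = \left(7 \cdot 2 \sqrt{2} + 51\right) \left(-145\right) = \left(14 \sqrt{2} + 51\right) \left(-145\right) = \left(51 + 14 \sqrt{2}\right) \left(-145\right) = -7395 - 2030 \sqrt{2}$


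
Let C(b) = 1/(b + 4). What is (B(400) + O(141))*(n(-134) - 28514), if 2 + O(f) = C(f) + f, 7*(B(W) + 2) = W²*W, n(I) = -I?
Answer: -52674069315912/203 ≈ -2.5948e+11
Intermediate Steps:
C(b) = 1/(4 + b)
B(W) = -2 + W³/7 (B(W) = -2 + (W²*W)/7 = -2 + W³/7)
O(f) = -2 + f + 1/(4 + f) (O(f) = -2 + (1/(4 + f) + f) = -2 + (f + 1/(4 + f)) = -2 + f + 1/(4 + f))
(B(400) + O(141))*(n(-134) - 28514) = ((-2 + (⅐)*400³) + (1 + (-2 + 141)*(4 + 141))/(4 + 141))*(-1*(-134) - 28514) = ((-2 + (⅐)*64000000) + (1 + 139*145)/145)*(134 - 28514) = ((-2 + 64000000/7) + (1 + 20155)/145)*(-28380) = (63999986/7 + (1/145)*20156)*(-28380) = (63999986/7 + 20156/145)*(-28380) = (9280139062/1015)*(-28380) = -52674069315912/203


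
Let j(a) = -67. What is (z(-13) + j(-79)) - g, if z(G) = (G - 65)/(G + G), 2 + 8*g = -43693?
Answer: 43183/8 ≈ 5397.9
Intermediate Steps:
g = -43695/8 (g = -¼ + (⅛)*(-43693) = -¼ - 43693/8 = -43695/8 ≈ -5461.9)
z(G) = (-65 + G)/(2*G) (z(G) = (-65 + G)/((2*G)) = (-65 + G)*(1/(2*G)) = (-65 + G)/(2*G))
(z(-13) + j(-79)) - g = ((½)*(-65 - 13)/(-13) - 67) - 1*(-43695/8) = ((½)*(-1/13)*(-78) - 67) + 43695/8 = (3 - 67) + 43695/8 = -64 + 43695/8 = 43183/8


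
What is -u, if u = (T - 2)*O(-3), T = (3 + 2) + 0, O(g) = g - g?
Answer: 0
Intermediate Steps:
O(g) = 0
T = 5 (T = 5 + 0 = 5)
u = 0 (u = (5 - 2)*0 = 3*0 = 0)
-u = -1*0 = 0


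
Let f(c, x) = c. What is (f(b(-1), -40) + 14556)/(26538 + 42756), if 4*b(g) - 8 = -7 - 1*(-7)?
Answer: 7279/34647 ≈ 0.21009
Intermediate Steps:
b(g) = 2 (b(g) = 2 + (-7 - 1*(-7))/4 = 2 + (-7 + 7)/4 = 2 + (¼)*0 = 2 + 0 = 2)
(f(b(-1), -40) + 14556)/(26538 + 42756) = (2 + 14556)/(26538 + 42756) = 14558/69294 = 14558*(1/69294) = 7279/34647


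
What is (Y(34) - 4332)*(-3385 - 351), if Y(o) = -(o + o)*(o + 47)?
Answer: 36762240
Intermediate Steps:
Y(o) = -2*o*(47 + o)
(Y(34) - 4332)*(-3385 - 351) = (-2*34*(47 + 34) - 4332)*(-3385 - 351) = (-2*34*81 - 4332)*(-3736) = (-5508 - 4332)*(-3736) = -9840*(-3736) = 36762240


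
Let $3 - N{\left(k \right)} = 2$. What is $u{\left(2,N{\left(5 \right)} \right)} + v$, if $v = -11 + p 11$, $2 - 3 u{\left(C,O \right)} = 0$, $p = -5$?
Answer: $- \frac{196}{3} \approx -65.333$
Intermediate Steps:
$N{\left(k \right)} = 1$ ($N{\left(k \right)} = 3 - 2 = 1$)
$u{\left(C,O \right)} = \frac{2}{3}$ ($u{\left(C,O \right)} = \frac{2}{3} - 0 = \frac{2}{3} + 0 = \frac{2}{3}$)
$v = -66$ ($v = -11 - 55 = -66$)
$u{\left(2,N{\left(5 \right)} \right)} + v = \frac{2}{3} - 66 = - \frac{196}{3}$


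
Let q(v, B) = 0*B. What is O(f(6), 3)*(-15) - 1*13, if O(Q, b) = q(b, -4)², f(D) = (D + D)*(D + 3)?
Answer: -13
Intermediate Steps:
q(v, B) = 0
f(D) = 2*D*(3 + D) (f(D) = (2*D)*(3 + D) = 2*D*(3 + D))
O(Q, b) = 0 (O(Q, b) = 0² = 0)
O(f(6), 3)*(-15) - 1*13 = 0*(-15) - 1*13 = 0 - 13 = -13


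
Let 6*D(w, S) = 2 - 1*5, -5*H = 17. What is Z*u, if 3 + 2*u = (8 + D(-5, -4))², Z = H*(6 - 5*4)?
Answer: 25347/20 ≈ 1267.3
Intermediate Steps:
H = -17/5 (H = -⅕*17 = -17/5 ≈ -3.4000)
D(w, S) = -½ (D(w, S) = (2 - 1*5)/6 = (2 - 5)/6 = (⅙)*(-3) = -½)
Z = 238/5 (Z = -17*(6 - 5*4)/5 = -17*(6 - 20)/5 = -17/5*(-14) = 238/5 ≈ 47.600)
u = 213/8 (u = -3/2 + (8 - ½)²/2 = -3/2 + (15/2)²/2 = -3/2 + (½)*(225/4) = -3/2 + 225/8 = 213/8 ≈ 26.625)
Z*u = (238/5)*(213/8) = 25347/20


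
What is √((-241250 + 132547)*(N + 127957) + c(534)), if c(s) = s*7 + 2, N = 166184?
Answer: I*√31974005383 ≈ 1.7881e+5*I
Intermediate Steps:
c(s) = 2 + 7*s (c(s) = 7*s + 2 = 2 + 7*s)
√((-241250 + 132547)*(N + 127957) + c(534)) = √((-241250 + 132547)*(166184 + 127957) + (2 + 7*534)) = √(-108703*294141 + (2 + 3738)) = √(-31974009123 + 3740) = √(-31974005383) = I*√31974005383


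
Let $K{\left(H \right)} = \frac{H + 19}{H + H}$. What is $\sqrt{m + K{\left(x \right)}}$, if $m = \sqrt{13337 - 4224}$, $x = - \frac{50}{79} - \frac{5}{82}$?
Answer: $\frac{\sqrt{-1066097130 + 80820100 \sqrt{9113}}}{8990} \approx 9.0703$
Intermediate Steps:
$x = - \frac{4495}{6478}$ ($x = \left(-50\right) \frac{1}{79} - \frac{5}{82} = - \frac{50}{79} - \frac{5}{82} = - \frac{4495}{6478} \approx -0.69389$)
$K{\left(H \right)} = \frac{19 + H}{2 H}$
$m = \sqrt{9113} \approx 95.462$
$\sqrt{m + K{\left(x \right)}} = \sqrt{\sqrt{9113} + \frac{19 - \frac{4495}{6478}}{2 \left(- \frac{4495}{6478}\right)}} = \sqrt{\sqrt{9113} + \frac{1}{2} \left(- \frac{6478}{4495}\right) \frac{118587}{6478}} = \sqrt{\sqrt{9113} - \frac{118587}{8990}} = \sqrt{- \frac{118587}{8990} + \sqrt{9113}}$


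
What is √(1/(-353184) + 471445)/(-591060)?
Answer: -√3675471784823046/52188233760 ≈ -0.0011617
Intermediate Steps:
√(1/(-353184) + 471445)/(-591060) = √(-1/353184 + 471445)*(-1/591060) = √(166506830879/353184)*(-1/591060) = (√3675471784823046/88296)*(-1/591060) = -√3675471784823046/52188233760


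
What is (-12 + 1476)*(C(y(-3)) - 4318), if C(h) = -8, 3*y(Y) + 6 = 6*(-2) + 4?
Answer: -6333264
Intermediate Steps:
y(Y) = -14/3 (y(Y) = -2 + (6*(-2) + 4)/3 = -2 + (-12 + 4)/3 = -2 + (⅓)*(-8) = -2 - 8/3 = -14/3)
(-12 + 1476)*(C(y(-3)) - 4318) = (-12 + 1476)*(-8 - 4318) = 1464*(-4326) = -6333264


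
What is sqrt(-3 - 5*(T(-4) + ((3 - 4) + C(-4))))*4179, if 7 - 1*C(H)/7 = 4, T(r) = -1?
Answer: 29253*I*sqrt(2) ≈ 41370.0*I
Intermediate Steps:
C(H) = 21 (C(H) = 49 - 7*4 = 49 - 28 = 21)
sqrt(-3 - 5*(T(-4) + ((3 - 4) + C(-4))))*4179 = sqrt(-3 - 5*(-1 + ((3 - 4) + 21)))*4179 = sqrt(-3 - 5*(-1 + (-1 + 21)))*4179 = sqrt(-3 - 5*(-1 + 20))*4179 = sqrt(-3 - 5*19)*4179 = sqrt(-3 - 95)*4179 = sqrt(-98)*4179 = (7*I*sqrt(2))*4179 = 29253*I*sqrt(2)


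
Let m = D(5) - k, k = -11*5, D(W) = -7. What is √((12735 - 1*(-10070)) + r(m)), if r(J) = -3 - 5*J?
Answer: √22562 ≈ 150.21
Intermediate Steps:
k = -55
m = 48 (m = -7 - 1*(-55) = -7 + 55 = 48)
√((12735 - 1*(-10070)) + r(m)) = √((12735 - 1*(-10070)) + (-3 - 5*48)) = √((12735 + 10070) + (-3 - 240)) = √(22805 - 243) = √22562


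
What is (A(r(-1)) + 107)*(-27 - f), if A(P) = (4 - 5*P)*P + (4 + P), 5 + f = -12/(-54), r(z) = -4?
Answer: -2200/9 ≈ -244.44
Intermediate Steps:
f = -43/9 (f = -5 - 12/(-54) = -5 - 12*(-1/54) = -5 + 2/9 = -43/9 ≈ -4.7778)
A(P) = 4 + P + P*(4 - 5*P) (A(P) = P*(4 - 5*P) + (4 + P) = 4 + P + P*(4 - 5*P))
(A(r(-1)) + 107)*(-27 - f) = ((4 - 5*(-4)² + 5*(-4)) + 107)*(-27 - 1*(-43/9)) = ((4 - 5*16 - 20) + 107)*(-27 + 43/9) = ((4 - 80 - 20) + 107)*(-200/9) = (-96 + 107)*(-200/9) = 11*(-200/9) = -2200/9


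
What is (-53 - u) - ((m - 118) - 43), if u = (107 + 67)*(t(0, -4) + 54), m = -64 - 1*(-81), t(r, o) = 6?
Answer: -10349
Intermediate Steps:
m = 17 (m = -64 + 81 = 17)
u = 10440 (u = (107 + 67)*(6 + 54) = 174*60 = 10440)
(-53 - u) - ((m - 118) - 43) = (-53 - 1*10440) - ((17 - 118) - 43) = (-53 - 10440) - (-101 - 43) = -10493 - 1*(-144) = -10493 + 144 = -10349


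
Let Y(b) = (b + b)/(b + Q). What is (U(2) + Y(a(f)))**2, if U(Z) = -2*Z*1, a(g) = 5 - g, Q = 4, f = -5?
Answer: 324/49 ≈ 6.6122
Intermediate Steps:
U(Z) = -2*Z
Y(b) = 2*b/(4 + b) (Y(b) = (b + b)/(b + 4) = (2*b)/(4 + b) = 2*b/(4 + b))
(U(2) + Y(a(f)))**2 = (-2*2 + 2*(5 - 1*(-5))/(4 + (5 - 1*(-5))))**2 = (-4 + 2*(5 + 5)/(4 + (5 + 5)))**2 = (-4 + 2*10/(4 + 10))**2 = (-4 + 2*10/14)**2 = (-4 + 2*10*(1/14))**2 = (-4 + 10/7)**2 = (-18/7)**2 = 324/49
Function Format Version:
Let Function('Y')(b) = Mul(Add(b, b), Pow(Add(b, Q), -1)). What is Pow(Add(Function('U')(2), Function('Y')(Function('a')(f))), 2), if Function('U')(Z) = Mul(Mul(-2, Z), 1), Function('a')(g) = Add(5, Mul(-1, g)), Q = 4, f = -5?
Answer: Rational(324, 49) ≈ 6.6122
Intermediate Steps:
Function('U')(Z) = Mul(-2, Z)
Function('Y')(b) = Mul(2, b, Pow(Add(4, b), -1)) (Function('Y')(b) = Mul(Add(b, b), Pow(Add(b, 4), -1)) = Mul(Mul(2, b), Pow(Add(4, b), -1)) = Mul(2, b, Pow(Add(4, b), -1)))
Pow(Add(Function('U')(2), Function('Y')(Function('a')(f))), 2) = Pow(Add(Mul(-2, 2), Mul(2, Add(5, Mul(-1, -5)), Pow(Add(4, Add(5, Mul(-1, -5))), -1))), 2) = Pow(Add(-4, Mul(2, Add(5, 5), Pow(Add(4, Add(5, 5)), -1))), 2) = Pow(Add(-4, Mul(2, 10, Pow(Add(4, 10), -1))), 2) = Pow(Add(-4, Mul(2, 10, Pow(14, -1))), 2) = Pow(Add(-4, Mul(2, 10, Rational(1, 14))), 2) = Pow(Add(-4, Rational(10, 7)), 2) = Pow(Rational(-18, 7), 2) = Rational(324, 49)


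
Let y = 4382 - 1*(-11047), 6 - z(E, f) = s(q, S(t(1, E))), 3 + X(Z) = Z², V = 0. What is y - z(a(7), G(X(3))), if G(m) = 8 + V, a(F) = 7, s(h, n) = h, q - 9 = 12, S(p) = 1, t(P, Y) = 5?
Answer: 15444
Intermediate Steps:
q = 21 (q = 9 + 12 = 21)
X(Z) = -3 + Z²
G(m) = 8 (G(m) = 8 + 0 = 8)
z(E, f) = -15 (z(E, f) = 6 - 1*21 = 6 - 21 = -15)
y = 15429 (y = 4382 + 11047 = 15429)
y - z(a(7), G(X(3))) = 15429 - 1*(-15) = 15429 + 15 = 15444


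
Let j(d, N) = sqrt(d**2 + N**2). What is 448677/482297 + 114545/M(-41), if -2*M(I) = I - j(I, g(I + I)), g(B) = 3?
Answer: -4530062170837/4340673 + 2978170*sqrt(10)/9 ≈ 2791.0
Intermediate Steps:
j(d, N) = sqrt(N**2 + d**2)
M(I) = sqrt(9 + I**2)/2 - I/2 (M(I) = -(I - sqrt(3**2 + I**2))/2 = -(I - sqrt(9 + I**2))/2 = sqrt(9 + I**2)/2 - I/2)
448677/482297 + 114545/M(-41) = 448677/482297 + 114545/(sqrt(9 + (-41)**2)/2 - 1/2*(-41)) = 448677*(1/482297) + 114545/(sqrt(9 + 1681)/2 + 41/2) = 448677/482297 + 114545/(sqrt(1690)/2 + 41/2) = 448677/482297 + 114545/((13*sqrt(10))/2 + 41/2) = 448677/482297 + 114545/(13*sqrt(10)/2 + 41/2) = 448677/482297 + 114545/(41/2 + 13*sqrt(10)/2)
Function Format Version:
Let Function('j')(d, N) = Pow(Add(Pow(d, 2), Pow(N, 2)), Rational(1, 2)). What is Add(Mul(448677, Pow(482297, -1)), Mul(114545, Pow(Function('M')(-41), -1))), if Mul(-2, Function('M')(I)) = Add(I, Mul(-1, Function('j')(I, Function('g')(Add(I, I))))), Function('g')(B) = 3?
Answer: Add(Rational(-4530062170837, 4340673), Mul(Rational(2978170, 9), Pow(10, Rational(1, 2)))) ≈ 2791.0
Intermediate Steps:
Function('j')(d, N) = Pow(Add(Pow(N, 2), Pow(d, 2)), Rational(1, 2))
Function('M')(I) = Add(Mul(Rational(1, 2), Pow(Add(9, Pow(I, 2)), Rational(1, 2))), Mul(Rational(-1, 2), I)) (Function('M')(I) = Mul(Rational(-1, 2), Add(I, Mul(-1, Pow(Add(Pow(3, 2), Pow(I, 2)), Rational(1, 2))))) = Mul(Rational(-1, 2), Add(I, Mul(-1, Pow(Add(9, Pow(I, 2)), Rational(1, 2))))) = Add(Mul(Rational(1, 2), Pow(Add(9, Pow(I, 2)), Rational(1, 2))), Mul(Rational(-1, 2), I)))
Add(Mul(448677, Pow(482297, -1)), Mul(114545, Pow(Function('M')(-41), -1))) = Add(Mul(448677, Pow(482297, -1)), Mul(114545, Pow(Add(Mul(Rational(1, 2), Pow(Add(9, Pow(-41, 2)), Rational(1, 2))), Mul(Rational(-1, 2), -41)), -1))) = Add(Mul(448677, Rational(1, 482297)), Mul(114545, Pow(Add(Mul(Rational(1, 2), Pow(Add(9, 1681), Rational(1, 2))), Rational(41, 2)), -1))) = Add(Rational(448677, 482297), Mul(114545, Pow(Add(Mul(Rational(1, 2), Pow(1690, Rational(1, 2))), Rational(41, 2)), -1))) = Add(Rational(448677, 482297), Mul(114545, Pow(Add(Mul(Rational(1, 2), Mul(13, Pow(10, Rational(1, 2)))), Rational(41, 2)), -1))) = Add(Rational(448677, 482297), Mul(114545, Pow(Add(Mul(Rational(13, 2), Pow(10, Rational(1, 2))), Rational(41, 2)), -1))) = Add(Rational(448677, 482297), Mul(114545, Pow(Add(Rational(41, 2), Mul(Rational(13, 2), Pow(10, Rational(1, 2)))), -1)))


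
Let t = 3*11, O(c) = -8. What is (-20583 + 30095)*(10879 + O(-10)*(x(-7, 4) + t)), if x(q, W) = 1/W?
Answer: 100950856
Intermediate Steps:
t = 33
(-20583 + 30095)*(10879 + O(-10)*(x(-7, 4) + t)) = (-20583 + 30095)*(10879 - 8*(1/4 + 33)) = 9512*(10879 - 8*(¼ + 33)) = 9512*(10879 - 8*133/4) = 9512*(10879 - 266) = 9512*10613 = 100950856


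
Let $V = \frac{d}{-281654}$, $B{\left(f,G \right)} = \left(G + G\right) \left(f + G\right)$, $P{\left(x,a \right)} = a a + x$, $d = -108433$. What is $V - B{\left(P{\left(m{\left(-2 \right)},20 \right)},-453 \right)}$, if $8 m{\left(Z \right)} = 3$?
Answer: $- \frac{26857322785}{563308} \approx -47678.0$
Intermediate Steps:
$m{\left(Z \right)} = \frac{3}{8}$ ($m{\left(Z \right)} = \frac{1}{8} \cdot 3 = \frac{3}{8}$)
$P{\left(x,a \right)} = x + a^{2}$ ($P{\left(x,a \right)} = a^{2} + x = x + a^{2}$)
$B{\left(f,G \right)} = 2 G \left(G + f\right)$
$V = \frac{108433}{281654}$ ($V = - \frac{108433}{-281654} = \left(-108433\right) \left(- \frac{1}{281654}\right) = \frac{108433}{281654} \approx 0.38499$)
$V - B{\left(P{\left(m{\left(-2 \right)},20 \right)},-453 \right)} = \frac{108433}{281654} - 2 \left(-453\right) \left(-453 + \left(\frac{3}{8} + 20^{2}\right)\right) = \frac{108433}{281654} - 2 \left(-453\right) \left(-453 + \left(\frac{3}{8} + 400\right)\right) = \frac{108433}{281654} - 2 \left(-453\right) \left(-453 + \frac{3203}{8}\right) = \frac{108433}{281654} - 2 \left(-453\right) \left(- \frac{421}{8}\right) = \frac{108433}{281654} - \frac{190713}{4} = - \frac{26857322785}{563308}$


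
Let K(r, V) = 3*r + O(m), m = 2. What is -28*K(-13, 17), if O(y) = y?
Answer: 1036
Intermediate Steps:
K(r, V) = 2 + 3*r (K(r, V) = 3*r + 2 = 2 + 3*r)
-28*K(-13, 17) = -28*(2 + 3*(-13)) = -28*(2 - 39) = -28*(-37) = 1036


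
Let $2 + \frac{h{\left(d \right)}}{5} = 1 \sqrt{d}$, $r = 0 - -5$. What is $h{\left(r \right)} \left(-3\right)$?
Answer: $30 - 15 \sqrt{5} \approx -3.541$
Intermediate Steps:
$r = 5$ ($r = 0 + 5 = 5$)
$h{\left(d \right)} = -10 + 5 \sqrt{d}$ ($h{\left(d \right)} = -10 + 5 \cdot 1 \sqrt{d} = -10 + 5 \sqrt{d}$)
$h{\left(r \right)} \left(-3\right) = \left(-10 + 5 \sqrt{5}\right) \left(-3\right) = 30 - 15 \sqrt{5}$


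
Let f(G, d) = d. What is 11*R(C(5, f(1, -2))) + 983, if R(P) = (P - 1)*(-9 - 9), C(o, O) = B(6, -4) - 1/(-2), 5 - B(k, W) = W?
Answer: -700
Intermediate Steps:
B(k, W) = 5 - W
C(o, O) = 19/2 (C(o, O) = (5 - 1*(-4)) - 1/(-2) = (5 + 4) - (-1)/2 = 9 - 1*(-½) = 9 + ½ = 19/2)
R(P) = 18 - 18*P (R(P) = (-1 + P)*(-18) = 18 - 18*P)
11*R(C(5, f(1, -2))) + 983 = 11*(18 - 18*19/2) + 983 = 11*(18 - 171) + 983 = 11*(-153) + 983 = -1683 + 983 = -700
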